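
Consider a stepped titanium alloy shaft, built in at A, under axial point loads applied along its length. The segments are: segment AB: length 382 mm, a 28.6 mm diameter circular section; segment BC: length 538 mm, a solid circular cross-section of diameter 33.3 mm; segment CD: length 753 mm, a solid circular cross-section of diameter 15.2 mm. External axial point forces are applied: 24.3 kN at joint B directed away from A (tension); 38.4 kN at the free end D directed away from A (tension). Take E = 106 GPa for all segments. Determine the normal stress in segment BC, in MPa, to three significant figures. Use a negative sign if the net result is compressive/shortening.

Internal axial forces (sectioning from the free end, tension +): N_CD = 38.4 kN, N_BC = 38.4 kN, N_AB = 62.7 kN.
A_BC = 870.9 mm².
σ_BC = N_BC/A_BC = 38400/870.9 = 44.09 MPa.

44.1 MPa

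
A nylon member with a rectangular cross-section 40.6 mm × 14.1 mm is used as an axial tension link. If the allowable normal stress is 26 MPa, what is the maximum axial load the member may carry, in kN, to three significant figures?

A = 572.5 mm².
P_max = σ_allow · A = 26 · 572.5 = 14880 N = 14.88 kN.

14.9 kN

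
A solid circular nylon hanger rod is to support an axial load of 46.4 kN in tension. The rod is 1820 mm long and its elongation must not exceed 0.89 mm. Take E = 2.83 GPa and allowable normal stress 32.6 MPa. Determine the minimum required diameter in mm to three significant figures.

207 mm

Required area A ≥ P/σ_allow = 46400/32.6 = 1423 mm².
For a solid circular section, d ≥ √(4A/π) = 42.57 mm.
Elongation limit: A ≥ PL/(Eδ_allow) = 46400·1820/(2830·0.89) = 33530 mm² ⇒ d ≥ 206.6 mm.
The elongation limit governs.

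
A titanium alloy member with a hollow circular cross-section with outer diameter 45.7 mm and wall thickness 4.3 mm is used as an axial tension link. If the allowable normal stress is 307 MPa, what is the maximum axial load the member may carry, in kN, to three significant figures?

172 kN

A = 559.3 mm².
P_max = σ_allow · A = 307 · 559.3 = 171700 N = 171.7 kN.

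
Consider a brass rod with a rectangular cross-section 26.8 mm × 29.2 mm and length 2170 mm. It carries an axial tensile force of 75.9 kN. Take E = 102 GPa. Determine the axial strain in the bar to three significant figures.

9.51e-04

A = 782.6 mm².
σ = N/A = 96.99 MPa; ε = σ/E = 96.99/102000 = 9.509e-04.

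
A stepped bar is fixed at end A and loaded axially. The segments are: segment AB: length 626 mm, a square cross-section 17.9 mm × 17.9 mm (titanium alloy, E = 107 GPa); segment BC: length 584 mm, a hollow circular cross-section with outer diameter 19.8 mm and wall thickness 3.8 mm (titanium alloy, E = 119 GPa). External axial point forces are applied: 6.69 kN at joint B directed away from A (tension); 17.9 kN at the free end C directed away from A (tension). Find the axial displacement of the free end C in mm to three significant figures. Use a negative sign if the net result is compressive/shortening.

Internal axial forces (sectioning from the free end, tension +): N_BC = 17.9 kN, N_AB = 24.59 kN.
A_AB = 320.4 mm².
A_BC = 191 mm².
δ_AB = 24590·626/(320.4·107000) = 0.449 mm
δ_BC = 17900·584/(191·119000) = 0.4599 mm
δ = Σδ_i = 0.9089 mm.

0.909 mm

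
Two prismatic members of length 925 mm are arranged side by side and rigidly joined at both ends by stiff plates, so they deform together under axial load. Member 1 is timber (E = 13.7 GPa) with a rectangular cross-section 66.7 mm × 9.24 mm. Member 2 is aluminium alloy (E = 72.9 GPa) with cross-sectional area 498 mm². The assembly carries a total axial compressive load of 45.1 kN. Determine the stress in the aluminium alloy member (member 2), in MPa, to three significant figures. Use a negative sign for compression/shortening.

A_1 = 616.3 mm².
Equal strain + equilibrium ⇒ each member carries load in proportion to AE: A₁E₁ = 8443000 N, A₂E₂ = 36300000 N, ΣAE = 44750000 N.
σ₂ = P·E₂/ΣAE = -45100·72900/44750000 = -73.47 MPa.

-73.5 MPa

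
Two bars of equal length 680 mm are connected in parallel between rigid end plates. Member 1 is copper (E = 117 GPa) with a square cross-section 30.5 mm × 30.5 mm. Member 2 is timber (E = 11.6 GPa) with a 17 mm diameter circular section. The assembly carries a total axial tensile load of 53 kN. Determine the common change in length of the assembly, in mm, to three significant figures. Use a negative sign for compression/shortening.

A_1 = 930.2 mm².
A_2 = 227 mm².
Equal strain + equilibrium ⇒ each member carries load in proportion to AE: A₁E₁ = 108800000 N, A₂E₂ = 2633000 N, ΣAE = 111500000 N.
δ = PL/ΣAE = 53000·680/111500000 = 0.3233 mm.

0.323 mm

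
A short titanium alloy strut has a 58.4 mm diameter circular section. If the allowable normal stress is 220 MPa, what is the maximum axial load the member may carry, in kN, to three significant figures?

589 kN

A = 2679 mm².
P_max = σ_allow · A = 220 · 2679 = 589300 N = 589.3 kN.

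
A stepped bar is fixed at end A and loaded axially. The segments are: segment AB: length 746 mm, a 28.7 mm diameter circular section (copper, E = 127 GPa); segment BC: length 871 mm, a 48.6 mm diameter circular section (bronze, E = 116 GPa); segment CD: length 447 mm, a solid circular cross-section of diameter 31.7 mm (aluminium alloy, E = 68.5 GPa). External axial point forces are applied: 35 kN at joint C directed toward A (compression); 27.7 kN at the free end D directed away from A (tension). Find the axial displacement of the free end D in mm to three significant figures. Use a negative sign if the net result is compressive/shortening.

0.133 mm

Internal axial forces (sectioning from the free end, tension +): N_CD = 27.7 kN, N_BC = -7.3 kN, N_AB = -7.3 kN.
A_AB = 646.9 mm².
A_BC = 1855 mm².
A_CD = 789.2 mm².
δ_AB = -7300·746/(646.9·127000) = -0.06628 mm
δ_BC = -7300·871/(1855·116000) = -0.02955 mm
δ_CD = 27700·447/(789.2·68500) = 0.229 mm
δ = Σδ_i = 0.1332 mm.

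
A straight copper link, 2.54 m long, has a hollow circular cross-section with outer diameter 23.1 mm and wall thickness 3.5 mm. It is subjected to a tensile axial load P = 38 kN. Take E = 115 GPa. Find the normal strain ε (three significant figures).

0.00153

A = 215.5 mm².
σ = N/A = 176.3 MPa; ε = σ/E = 176.3/115000 = 1.533e-03.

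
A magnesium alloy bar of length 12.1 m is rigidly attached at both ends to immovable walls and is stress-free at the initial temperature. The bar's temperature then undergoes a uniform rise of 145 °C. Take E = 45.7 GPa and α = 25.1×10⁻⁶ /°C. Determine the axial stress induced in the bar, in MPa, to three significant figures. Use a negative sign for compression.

Free thermal expansion αLΔT = 25.1e-6 · 12100 · 145 = 44.04 mm.
The walls impose strain ε = −(44.04)/12100 = -3.6395e-03; σ = Eε = 45700 · -3.6395e-03 = -166.3 MPa.

-166 MPa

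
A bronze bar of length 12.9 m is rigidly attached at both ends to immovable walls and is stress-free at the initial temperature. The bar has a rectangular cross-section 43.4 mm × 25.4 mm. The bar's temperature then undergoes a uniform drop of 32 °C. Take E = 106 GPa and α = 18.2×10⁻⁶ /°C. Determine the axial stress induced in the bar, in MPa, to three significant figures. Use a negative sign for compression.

Free thermal expansion αLΔT = 18.2e-6 · 12900 · -32 = -7.513 mm.
The walls impose strain ε = −(-7.513)/12900 = 5.8240e-04; σ = Eε = 106000 · 5.8240e-04 = 61.73 MPa.

61.7 MPa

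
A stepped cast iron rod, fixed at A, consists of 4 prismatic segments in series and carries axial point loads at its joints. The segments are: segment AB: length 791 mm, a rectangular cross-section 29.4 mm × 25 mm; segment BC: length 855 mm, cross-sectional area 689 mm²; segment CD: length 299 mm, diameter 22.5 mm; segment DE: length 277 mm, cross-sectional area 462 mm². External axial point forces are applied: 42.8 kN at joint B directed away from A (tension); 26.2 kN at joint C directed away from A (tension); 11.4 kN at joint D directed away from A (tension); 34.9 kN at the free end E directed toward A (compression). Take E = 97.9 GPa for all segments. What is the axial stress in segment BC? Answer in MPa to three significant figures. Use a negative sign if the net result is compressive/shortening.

3.92 MPa

Internal axial forces (sectioning from the free end, tension +): N_DE = -34.9 kN, N_CD = -23.5 kN, N_BC = 2.7 kN, N_AB = 45.5 kN.
σ_BC = N_BC/A_BC = 2700/689 = 3.919 MPa.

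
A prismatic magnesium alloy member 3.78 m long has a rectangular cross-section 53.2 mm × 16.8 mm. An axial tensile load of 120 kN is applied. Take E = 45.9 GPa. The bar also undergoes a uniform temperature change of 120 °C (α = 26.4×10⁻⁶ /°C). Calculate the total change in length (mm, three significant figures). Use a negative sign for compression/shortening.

23.0 mm

A = 893.8 mm².
δ_mech = NL/(AE) = 120000·3780/(893.8·45900) = 11.06 mm.
δ_thermal = αLΔT = 26.4e-6·3780·120 = 11.98 mm.
δ = δ_mech + δ_thermal = 23.03 mm.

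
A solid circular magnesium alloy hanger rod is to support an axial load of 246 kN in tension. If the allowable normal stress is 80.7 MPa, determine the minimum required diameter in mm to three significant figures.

Required area A ≥ P/σ_allow = 246000/80.7 = 3048 mm².
For a solid circular section, d ≥ √(4A/π) = 62.3 mm.

62.3 mm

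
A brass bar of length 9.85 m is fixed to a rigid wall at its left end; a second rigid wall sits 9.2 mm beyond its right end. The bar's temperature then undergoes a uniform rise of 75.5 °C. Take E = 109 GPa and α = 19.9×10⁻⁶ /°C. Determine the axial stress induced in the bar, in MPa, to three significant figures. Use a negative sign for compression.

-62.0 MPa

Free thermal expansion αLΔT = 19.9e-6 · 9850 · 75.5 = 14.8 mm.
The walls engage after the gap closes; constrained expansion = 14.8 − 9.2 = 5.599 mm.
The walls impose strain ε = −(5.599)/9850 = -5.6844e-04; σ = Eε = 109000 · -5.6844e-04 = -61.96 MPa.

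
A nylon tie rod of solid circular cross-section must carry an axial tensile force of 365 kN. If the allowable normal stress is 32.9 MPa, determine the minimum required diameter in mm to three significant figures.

119 mm

Required area A ≥ P/σ_allow = 365000/32.9 = 11090 mm².
For a solid circular section, d ≥ √(4A/π) = 118.9 mm.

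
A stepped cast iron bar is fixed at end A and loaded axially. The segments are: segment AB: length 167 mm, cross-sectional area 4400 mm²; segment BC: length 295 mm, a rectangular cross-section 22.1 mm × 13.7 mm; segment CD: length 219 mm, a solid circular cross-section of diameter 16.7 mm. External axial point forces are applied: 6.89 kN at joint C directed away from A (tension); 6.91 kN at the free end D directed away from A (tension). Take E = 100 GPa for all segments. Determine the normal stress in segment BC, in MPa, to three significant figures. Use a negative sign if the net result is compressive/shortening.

45.6 MPa

Internal axial forces (sectioning from the free end, tension +): N_CD = 6.91 kN, N_BC = 13.8 kN, N_AB = 13.8 kN.
A_BC = 302.8 mm².
σ_BC = N_BC/A_BC = 13800/302.8 = 45.58 MPa.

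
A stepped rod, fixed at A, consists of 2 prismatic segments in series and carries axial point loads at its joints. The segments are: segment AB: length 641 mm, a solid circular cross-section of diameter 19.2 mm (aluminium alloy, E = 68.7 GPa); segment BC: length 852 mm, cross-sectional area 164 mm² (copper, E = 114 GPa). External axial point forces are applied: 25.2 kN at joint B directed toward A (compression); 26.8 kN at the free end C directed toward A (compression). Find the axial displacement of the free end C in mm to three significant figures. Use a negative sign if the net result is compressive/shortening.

-2.90 mm

Internal axial forces (sectioning from the free end, tension +): N_BC = -26.8 kN, N_AB = -52 kN.
A_AB = 289.5 mm².
δ_AB = -52000·641/(289.5·68700) = -1.676 mm
δ_BC = -26800·852/(164·114000) = -1.221 mm
δ = Σδ_i = -2.897 mm.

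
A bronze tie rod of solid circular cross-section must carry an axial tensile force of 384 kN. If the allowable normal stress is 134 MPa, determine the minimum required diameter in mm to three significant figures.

Required area A ≥ P/σ_allow = 384000/134 = 2866 mm².
For a solid circular section, d ≥ √(4A/π) = 60.4 mm.

60.4 mm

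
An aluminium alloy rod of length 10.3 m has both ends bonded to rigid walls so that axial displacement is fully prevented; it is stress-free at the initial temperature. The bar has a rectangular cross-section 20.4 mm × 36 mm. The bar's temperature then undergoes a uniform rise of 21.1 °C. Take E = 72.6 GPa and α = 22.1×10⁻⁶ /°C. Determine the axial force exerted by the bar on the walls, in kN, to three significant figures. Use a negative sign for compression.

Free thermal expansion αLΔT = 22.1e-6 · 10300 · 21.1 = 4.803 mm.
The walls impose strain ε = −(4.803)/10300 = -4.6631e-04; σ = Eε = 72600 · -4.6631e-04 = -33.85 MPa.
Wall reaction R = σ·A = -33.85·734.4 = -24860 N = -24.86 kN.

-24.9 kN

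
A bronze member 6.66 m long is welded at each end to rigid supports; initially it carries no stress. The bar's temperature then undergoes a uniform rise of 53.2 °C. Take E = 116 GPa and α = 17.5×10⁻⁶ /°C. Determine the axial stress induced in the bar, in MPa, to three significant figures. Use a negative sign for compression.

Free thermal expansion αLΔT = 17.5e-6 · 6660 · 53.2 = 6.2 mm.
The walls impose strain ε = −(6.2)/6660 = -9.3100e-04; σ = Eε = 116000 · -9.3100e-04 = -108 MPa.

-108 MPa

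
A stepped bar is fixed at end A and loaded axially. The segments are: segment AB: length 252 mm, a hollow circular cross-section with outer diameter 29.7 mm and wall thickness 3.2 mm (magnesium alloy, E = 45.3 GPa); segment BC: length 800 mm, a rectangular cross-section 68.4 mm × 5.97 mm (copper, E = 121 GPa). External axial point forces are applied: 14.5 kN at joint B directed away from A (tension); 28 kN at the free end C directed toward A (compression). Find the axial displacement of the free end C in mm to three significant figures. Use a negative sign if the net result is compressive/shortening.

-0.735 mm

Internal axial forces (sectioning from the free end, tension +): N_BC = -28 kN, N_AB = -13.5 kN.
A_AB = 266.4 mm².
A_BC = 408.3 mm².
δ_AB = -13500·252/(266.4·45300) = -0.2819 mm
δ_BC = -28000·800/(408.3·121000) = -0.4533 mm
δ = Σδ_i = -0.7352 mm.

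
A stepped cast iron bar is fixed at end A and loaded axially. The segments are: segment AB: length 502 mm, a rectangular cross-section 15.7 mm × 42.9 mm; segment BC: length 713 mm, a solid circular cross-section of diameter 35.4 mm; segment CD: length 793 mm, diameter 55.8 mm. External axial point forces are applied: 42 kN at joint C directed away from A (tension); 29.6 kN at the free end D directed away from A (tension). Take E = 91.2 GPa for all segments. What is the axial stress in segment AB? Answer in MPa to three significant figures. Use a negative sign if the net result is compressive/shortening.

106 MPa

Internal axial forces (sectioning from the free end, tension +): N_CD = 29.6 kN, N_BC = 71.6 kN, N_AB = 71.6 kN.
A_AB = 673.5 mm².
σ_AB = N_AB/A_AB = 71600/673.5 = 106.3 MPa.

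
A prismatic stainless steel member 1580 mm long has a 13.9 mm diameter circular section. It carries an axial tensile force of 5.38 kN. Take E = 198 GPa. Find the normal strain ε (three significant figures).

1.79e-04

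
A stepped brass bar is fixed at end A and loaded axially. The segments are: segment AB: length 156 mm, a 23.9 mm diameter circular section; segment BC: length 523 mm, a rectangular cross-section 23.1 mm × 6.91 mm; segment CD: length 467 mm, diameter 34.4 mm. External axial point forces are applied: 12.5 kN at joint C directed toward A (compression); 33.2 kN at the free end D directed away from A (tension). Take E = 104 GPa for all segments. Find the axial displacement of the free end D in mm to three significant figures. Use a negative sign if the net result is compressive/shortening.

0.882 mm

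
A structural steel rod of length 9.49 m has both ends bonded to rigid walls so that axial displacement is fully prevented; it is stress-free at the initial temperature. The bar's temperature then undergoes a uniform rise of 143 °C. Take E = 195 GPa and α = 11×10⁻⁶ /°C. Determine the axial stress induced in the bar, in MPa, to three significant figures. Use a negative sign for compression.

Free thermal expansion αLΔT = 11e-6 · 9490 · 143 = 14.93 mm.
The walls impose strain ε = −(14.93)/9490 = -1.5730e-03; σ = Eε = 195000 · -1.5730e-03 = -306.7 MPa.

-307 MPa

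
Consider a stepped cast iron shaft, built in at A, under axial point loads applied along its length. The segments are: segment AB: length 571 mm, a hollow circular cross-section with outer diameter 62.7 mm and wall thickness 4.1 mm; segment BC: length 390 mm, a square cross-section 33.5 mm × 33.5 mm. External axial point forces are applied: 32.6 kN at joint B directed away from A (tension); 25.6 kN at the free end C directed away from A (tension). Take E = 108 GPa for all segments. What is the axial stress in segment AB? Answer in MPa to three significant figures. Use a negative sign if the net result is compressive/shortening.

Internal axial forces (sectioning from the free end, tension +): N_BC = 25.6 kN, N_AB = 58.2 kN.
A_AB = 754.8 mm².
σ_AB = N_AB/A_AB = 58200/754.8 = 77.11 MPa.

77.1 MPa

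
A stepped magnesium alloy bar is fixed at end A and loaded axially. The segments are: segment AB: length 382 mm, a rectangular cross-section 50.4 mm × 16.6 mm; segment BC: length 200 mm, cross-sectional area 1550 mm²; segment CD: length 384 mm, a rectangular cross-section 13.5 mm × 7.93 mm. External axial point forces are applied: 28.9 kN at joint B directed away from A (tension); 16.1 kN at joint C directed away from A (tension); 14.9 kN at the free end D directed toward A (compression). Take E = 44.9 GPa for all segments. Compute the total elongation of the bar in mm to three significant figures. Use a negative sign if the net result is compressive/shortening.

Internal axial forces (sectioning from the free end, tension +): N_CD = -14.9 kN, N_BC = 1.2 kN, N_AB = 30.1 kN.
A_AB = 836.6 mm².
A_CD = 107.1 mm².
δ_AB = 30100·382/(836.6·44900) = 0.3061 mm
δ_BC = 1200·200/(1550·44900) = 0.003449 mm
δ_CD = -14900·384/(107.1·44900) = -1.19 mm
δ = Σδ_i = -0.8808 mm.

-0.881 mm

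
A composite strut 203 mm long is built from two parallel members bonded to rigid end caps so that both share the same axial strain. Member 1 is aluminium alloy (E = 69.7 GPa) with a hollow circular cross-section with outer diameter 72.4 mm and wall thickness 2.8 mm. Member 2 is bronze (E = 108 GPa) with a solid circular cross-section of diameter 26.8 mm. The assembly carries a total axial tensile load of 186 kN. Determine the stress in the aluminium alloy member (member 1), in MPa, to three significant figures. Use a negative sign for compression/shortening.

A_1 = 612.2 mm².
A_2 = 564.1 mm².
Equal strain + equilibrium ⇒ each member carries load in proportion to AE: A₁E₁ = 42670000 N, A₂E₂ = 60920000 N, ΣAE = 103600000 N.
σ₁ = P·E₁/ΣAE = 186000·69700/103600000 = 125.1 MPa.

125 MPa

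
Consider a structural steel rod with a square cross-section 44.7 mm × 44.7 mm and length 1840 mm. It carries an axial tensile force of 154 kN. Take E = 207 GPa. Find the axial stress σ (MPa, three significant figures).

77.1 MPa

A = 1998 mm².
σ = N/A = 154000/1998 = 77.07 MPa.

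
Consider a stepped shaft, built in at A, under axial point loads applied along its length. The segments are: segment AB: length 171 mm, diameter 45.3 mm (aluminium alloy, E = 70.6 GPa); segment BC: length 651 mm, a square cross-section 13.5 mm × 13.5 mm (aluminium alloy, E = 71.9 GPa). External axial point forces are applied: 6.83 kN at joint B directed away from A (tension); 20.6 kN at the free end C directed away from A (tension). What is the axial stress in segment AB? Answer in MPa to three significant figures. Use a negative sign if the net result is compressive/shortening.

Internal axial forces (sectioning from the free end, tension +): N_BC = 20.6 kN, N_AB = 27.43 kN.
A_AB = 1612 mm².
σ_AB = N_AB/A_AB = 27430/1612 = 17.02 MPa.

17.0 MPa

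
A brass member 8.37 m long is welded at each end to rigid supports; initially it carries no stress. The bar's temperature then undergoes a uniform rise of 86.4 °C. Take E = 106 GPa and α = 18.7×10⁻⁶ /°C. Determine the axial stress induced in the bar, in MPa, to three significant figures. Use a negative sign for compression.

Free thermal expansion αLΔT = 18.7e-6 · 8370 · 86.4 = 13.52 mm.
The walls impose strain ε = −(13.52)/8370 = -1.6157e-03; σ = Eε = 106000 · -1.6157e-03 = -171.3 MPa.

-171 MPa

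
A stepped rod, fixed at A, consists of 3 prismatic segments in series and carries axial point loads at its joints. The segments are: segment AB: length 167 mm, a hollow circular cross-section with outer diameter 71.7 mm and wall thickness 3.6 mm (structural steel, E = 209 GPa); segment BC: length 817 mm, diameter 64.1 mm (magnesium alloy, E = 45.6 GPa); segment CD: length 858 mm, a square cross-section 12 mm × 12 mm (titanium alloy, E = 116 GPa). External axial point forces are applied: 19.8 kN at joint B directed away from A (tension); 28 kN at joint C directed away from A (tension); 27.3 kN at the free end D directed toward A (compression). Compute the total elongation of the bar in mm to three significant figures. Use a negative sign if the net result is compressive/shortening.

Internal axial forces (sectioning from the free end, tension +): N_CD = -27.3 kN, N_BC = 0.7 kN, N_AB = 20.5 kN.
A_AB = 770.2 mm².
A_BC = 3227 mm².
A_CD = 144 mm².
δ_AB = 20500·167/(770.2·209000) = 0.02127 mm
δ_BC = 700·817/(3227·45600) = 0.003886 mm
δ_CD = -27300·858/(144·116000) = -1.402 mm
δ = Σδ_i = -1.377 mm.

-1.38 mm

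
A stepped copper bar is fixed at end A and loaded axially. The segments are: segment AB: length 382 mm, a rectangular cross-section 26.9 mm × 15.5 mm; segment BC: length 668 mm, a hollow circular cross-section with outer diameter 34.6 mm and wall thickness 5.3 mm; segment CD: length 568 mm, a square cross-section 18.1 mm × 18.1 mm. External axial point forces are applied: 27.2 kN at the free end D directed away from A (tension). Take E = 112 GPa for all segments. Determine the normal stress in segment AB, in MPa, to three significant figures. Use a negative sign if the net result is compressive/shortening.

Internal axial forces (sectioning from the free end, tension +): N_CD = 27.2 kN, N_BC = 27.2 kN, N_AB = 27.2 kN.
A_AB = 416.9 mm².
σ_AB = N_AB/A_AB = 27200/416.9 = 65.24 MPa.

65.2 MPa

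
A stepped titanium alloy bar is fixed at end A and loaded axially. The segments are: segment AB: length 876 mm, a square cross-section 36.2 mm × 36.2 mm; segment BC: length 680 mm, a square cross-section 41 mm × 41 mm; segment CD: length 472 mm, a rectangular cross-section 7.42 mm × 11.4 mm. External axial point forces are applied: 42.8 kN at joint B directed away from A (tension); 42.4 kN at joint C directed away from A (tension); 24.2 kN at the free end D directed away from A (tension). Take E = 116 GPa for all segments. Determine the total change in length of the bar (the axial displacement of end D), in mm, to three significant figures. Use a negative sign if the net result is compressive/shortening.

2.03 mm

Internal axial forces (sectioning from the free end, tension +): N_CD = 24.2 kN, N_BC = 66.6 kN, N_AB = 109.4 kN.
A_AB = 1310 mm².
A_BC = 1681 mm².
A_CD = 84.59 mm².
δ_AB = 109400·876/(1310·116000) = 0.6304 mm
δ_BC = 66600·680/(1681·116000) = 0.2323 mm
δ_CD = 24200·472/(84.59·116000) = 1.164 mm
δ = Σδ_i = 2.027 mm.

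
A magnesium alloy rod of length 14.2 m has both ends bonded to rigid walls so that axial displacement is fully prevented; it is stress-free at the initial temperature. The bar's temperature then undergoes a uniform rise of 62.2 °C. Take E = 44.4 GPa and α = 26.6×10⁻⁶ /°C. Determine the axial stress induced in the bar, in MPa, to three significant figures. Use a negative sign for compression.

-73.5 MPa

Free thermal expansion αLΔT = 26.6e-6 · 14200 · 62.2 = 23.49 mm.
The walls impose strain ε = −(23.49)/14200 = -1.6545e-03; σ = Eε = 44400 · -1.6545e-03 = -73.46 MPa.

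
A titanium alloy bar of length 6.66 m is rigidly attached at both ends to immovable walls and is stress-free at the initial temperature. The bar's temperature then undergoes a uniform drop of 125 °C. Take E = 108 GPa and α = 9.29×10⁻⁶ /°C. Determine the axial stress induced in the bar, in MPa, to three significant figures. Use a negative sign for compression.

Free thermal expansion αLΔT = 9.29e-6 · 6660 · -125 = -7.734 mm.
The walls impose strain ε = −(-7.734)/6660 = 1.1612e-03; σ = Eε = 108000 · 1.1612e-03 = 125.4 MPa.

125 MPa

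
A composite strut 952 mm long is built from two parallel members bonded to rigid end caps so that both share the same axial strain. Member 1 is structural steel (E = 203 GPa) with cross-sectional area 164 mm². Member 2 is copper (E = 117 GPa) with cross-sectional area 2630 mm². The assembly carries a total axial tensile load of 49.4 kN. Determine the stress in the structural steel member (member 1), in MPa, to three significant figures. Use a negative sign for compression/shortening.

29.4 MPa

Equal strain + equilibrium ⇒ each member carries load in proportion to AE: A₁E₁ = 33290000 N, A₂E₂ = 307700000 N, ΣAE = 341000000 N.
σ₁ = P·E₁/ΣAE = 49400·203000/341000000 = 29.41 MPa.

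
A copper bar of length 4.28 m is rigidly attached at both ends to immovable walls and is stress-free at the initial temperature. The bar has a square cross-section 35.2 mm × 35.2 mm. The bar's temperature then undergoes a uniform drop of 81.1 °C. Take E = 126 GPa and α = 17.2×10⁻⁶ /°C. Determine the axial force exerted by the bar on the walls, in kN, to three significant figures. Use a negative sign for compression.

218 kN

Free thermal expansion αLΔT = 17.2e-6 · 4280 · -81.1 = -5.97 mm.
The walls impose strain ε = −(-5.97)/4280 = 1.3949e-03; σ = Eε = 126000 · 1.3949e-03 = 175.8 MPa.
Wall reaction R = σ·A = 175.8·1239 = 217800 N = 217.8 kN.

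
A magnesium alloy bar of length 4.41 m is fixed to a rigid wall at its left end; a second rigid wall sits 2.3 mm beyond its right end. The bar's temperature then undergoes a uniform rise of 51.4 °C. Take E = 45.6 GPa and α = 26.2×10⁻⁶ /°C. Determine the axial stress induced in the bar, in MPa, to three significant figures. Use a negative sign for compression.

Free thermal expansion αLΔT = 26.2e-6 · 4410 · 51.4 = 5.939 mm.
The walls engage after the gap closes; constrained expansion = 5.939 − 2.3 = 3.639 mm.
The walls impose strain ε = −(3.639)/4410 = -8.2514e-04; σ = Eε = 45600 · -8.2514e-04 = -37.63 MPa.

-37.6 MPa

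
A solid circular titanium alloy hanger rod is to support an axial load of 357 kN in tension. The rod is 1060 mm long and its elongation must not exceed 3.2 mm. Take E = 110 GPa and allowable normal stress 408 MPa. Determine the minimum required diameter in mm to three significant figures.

37.0 mm

Required area A ≥ P/σ_allow = 357000/408 = 875 mm².
For a solid circular section, d ≥ √(4A/π) = 33.38 mm.
Elongation limit: A ≥ PL/(Eδ_allow) = 357000·1060/(110000·3.2) = 1075 mm² ⇒ d ≥ 37 mm.
The elongation limit governs.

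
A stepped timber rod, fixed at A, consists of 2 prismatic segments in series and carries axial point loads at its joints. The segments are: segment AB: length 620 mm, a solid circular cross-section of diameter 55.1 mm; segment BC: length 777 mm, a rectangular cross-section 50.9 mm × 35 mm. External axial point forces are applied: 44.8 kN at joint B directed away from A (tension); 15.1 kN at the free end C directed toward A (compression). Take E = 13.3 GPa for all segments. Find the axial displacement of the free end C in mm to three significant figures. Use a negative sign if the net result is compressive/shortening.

0.0855 mm

Internal axial forces (sectioning from the free end, tension +): N_BC = -15.1 kN, N_AB = 29.7 kN.
A_AB = 2384 mm².
A_BC = 1782 mm².
δ_AB = 29700·620/(2384·13300) = 0.5806 mm
δ_BC = -15100·777/(1782·13300) = -0.4952 mm
δ = Σδ_i = 0.08546 mm.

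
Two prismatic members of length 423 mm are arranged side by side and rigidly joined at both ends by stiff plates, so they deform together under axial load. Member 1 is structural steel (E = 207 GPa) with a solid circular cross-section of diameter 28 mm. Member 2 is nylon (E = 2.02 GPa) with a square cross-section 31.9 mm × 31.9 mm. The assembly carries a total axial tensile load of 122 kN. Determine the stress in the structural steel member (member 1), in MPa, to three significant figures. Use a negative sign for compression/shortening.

195 MPa

A_1 = 615.8 mm².
A_2 = 1018 mm².
Equal strain + equilibrium ⇒ each member carries load in proportion to AE: A₁E₁ = 127500000 N, A₂E₂ = 2056000 N, ΣAE = 129500000 N.
σ₁ = P·E₁/ΣAE = 122000·207000/129500000 = 195 MPa.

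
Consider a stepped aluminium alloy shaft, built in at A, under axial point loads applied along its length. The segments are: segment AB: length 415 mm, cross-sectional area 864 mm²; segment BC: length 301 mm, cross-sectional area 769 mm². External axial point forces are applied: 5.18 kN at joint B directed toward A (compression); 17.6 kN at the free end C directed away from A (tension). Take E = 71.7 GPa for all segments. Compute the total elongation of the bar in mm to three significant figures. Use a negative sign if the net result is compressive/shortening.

Internal axial forces (sectioning from the free end, tension +): N_BC = 17.6 kN, N_AB = 12.42 kN.
δ_AB = 12420·415/(864·71700) = 0.0832 mm
δ_BC = 17600·301/(769·71700) = 0.09608 mm
δ = Σδ_i = 0.1793 mm.

0.179 mm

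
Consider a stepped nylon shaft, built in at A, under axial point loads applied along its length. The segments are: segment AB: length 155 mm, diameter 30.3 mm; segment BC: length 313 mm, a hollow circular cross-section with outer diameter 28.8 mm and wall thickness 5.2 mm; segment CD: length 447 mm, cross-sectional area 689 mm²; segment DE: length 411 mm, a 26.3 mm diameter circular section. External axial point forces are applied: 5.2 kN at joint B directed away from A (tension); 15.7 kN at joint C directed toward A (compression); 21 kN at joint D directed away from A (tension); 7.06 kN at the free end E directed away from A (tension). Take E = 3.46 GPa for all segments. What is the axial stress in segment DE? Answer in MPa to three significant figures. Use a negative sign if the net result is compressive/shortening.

13.0 MPa

Internal axial forces (sectioning from the free end, tension +): N_DE = 7.06 kN, N_CD = 28.06 kN, N_BC = 12.36 kN, N_AB = 17.56 kN.
A_DE = 543.3 mm².
σ_DE = N_DE/A_DE = 7060/543.3 = 13 MPa.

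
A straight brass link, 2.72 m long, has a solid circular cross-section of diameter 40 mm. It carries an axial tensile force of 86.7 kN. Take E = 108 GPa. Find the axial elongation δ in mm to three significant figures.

1.74 mm

A = 1257 mm².
δ_mech = NL/(AE) = 86700·2720/(1257·108000) = 1.738 mm.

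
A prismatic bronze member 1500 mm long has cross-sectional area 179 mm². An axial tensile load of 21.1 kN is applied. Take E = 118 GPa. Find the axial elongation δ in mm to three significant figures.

1.50 mm

δ_mech = NL/(AE) = 21100·1500/(179·118000) = 1.498 mm.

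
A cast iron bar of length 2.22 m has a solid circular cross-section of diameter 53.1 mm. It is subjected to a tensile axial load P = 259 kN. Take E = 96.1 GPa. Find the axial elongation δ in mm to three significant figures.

A = 2215 mm².
δ_mech = NL/(AE) = 259000·2220/(2215·96100) = 2.702 mm.

2.70 mm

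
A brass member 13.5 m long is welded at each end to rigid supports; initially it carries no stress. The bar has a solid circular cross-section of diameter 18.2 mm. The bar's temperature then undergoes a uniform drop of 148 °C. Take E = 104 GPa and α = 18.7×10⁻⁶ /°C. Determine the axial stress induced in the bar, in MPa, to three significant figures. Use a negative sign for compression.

Free thermal expansion αLΔT = 18.7e-6 · 13500 · -148 = -37.36 mm.
The walls impose strain ε = −(-37.36)/13500 = 2.7676e-03; σ = Eε = 104000 · 2.7676e-03 = 287.8 MPa.

288 MPa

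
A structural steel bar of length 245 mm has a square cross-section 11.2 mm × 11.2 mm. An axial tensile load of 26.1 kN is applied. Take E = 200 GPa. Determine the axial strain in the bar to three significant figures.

A = 125.4 mm².
σ = N/A = 208.1 MPa; ε = σ/E = 208.1/200000 = 1.040e-03.

0.00104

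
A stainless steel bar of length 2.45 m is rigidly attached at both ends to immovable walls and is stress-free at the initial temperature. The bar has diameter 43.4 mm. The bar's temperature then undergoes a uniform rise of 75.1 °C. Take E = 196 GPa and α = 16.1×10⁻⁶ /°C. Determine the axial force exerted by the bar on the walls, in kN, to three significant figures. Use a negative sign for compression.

-351 kN

Free thermal expansion αLΔT = 16.1e-6 · 2450 · 75.1 = 2.962 mm.
The walls impose strain ε = −(2.962)/2450 = -1.2091e-03; σ = Eε = 196000 · -1.2091e-03 = -237 MPa.
Wall reaction R = σ·A = -237·1479 = -350600 N = -350.6 kN.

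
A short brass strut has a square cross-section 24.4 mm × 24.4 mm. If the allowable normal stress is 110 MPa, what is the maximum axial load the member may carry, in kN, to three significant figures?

A = 595.4 mm².
P_max = σ_allow · A = 110 · 595.4 = 65490 N = 65.49 kN.

65.5 kN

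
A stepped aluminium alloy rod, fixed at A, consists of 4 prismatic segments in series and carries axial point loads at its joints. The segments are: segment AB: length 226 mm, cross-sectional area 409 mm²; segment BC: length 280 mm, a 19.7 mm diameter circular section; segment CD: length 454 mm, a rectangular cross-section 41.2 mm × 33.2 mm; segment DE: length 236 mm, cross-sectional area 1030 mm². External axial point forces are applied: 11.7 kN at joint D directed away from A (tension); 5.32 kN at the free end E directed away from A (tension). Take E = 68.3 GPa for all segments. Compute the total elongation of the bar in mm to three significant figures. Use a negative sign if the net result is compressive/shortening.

0.467 mm

Internal axial forces (sectioning from the free end, tension +): N_DE = 5.32 kN, N_CD = 17.02 kN, N_BC = 17.02 kN, N_AB = 17.02 kN.
A_BC = 304.8 mm².
A_CD = 1368 mm².
δ_AB = 17020·226/(409·68300) = 0.1377 mm
δ_BC = 17020·280/(304.8·68300) = 0.2289 mm
δ_CD = 17020·454/(1368·68300) = 0.08271 mm
δ_DE = 5320·236/(1030·68300) = 0.01785 mm
δ = Σδ_i = 0.4672 mm.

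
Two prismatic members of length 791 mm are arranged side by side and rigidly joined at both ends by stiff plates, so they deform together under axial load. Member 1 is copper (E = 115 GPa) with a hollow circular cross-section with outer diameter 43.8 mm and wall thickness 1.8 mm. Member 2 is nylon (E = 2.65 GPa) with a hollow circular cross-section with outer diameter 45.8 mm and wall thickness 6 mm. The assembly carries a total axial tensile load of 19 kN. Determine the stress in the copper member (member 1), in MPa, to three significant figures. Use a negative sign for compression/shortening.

74.6 MPa

A_1 = 237.5 mm².
A_2 = 750.2 mm².
Equal strain + equilibrium ⇒ each member carries load in proportion to AE: A₁E₁ = 27310000 N, A₂E₂ = 1988000 N, ΣAE = 29300000 N.
σ₁ = P·E₁/ΣAE = 19000·115000/29300000 = 74.57 MPa.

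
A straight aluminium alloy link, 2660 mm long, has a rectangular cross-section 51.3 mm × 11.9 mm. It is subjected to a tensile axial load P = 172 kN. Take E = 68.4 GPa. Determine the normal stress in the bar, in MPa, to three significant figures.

A = 610.5 mm².
σ = N/A = 172000/610.5 = 281.8 MPa.

282 MPa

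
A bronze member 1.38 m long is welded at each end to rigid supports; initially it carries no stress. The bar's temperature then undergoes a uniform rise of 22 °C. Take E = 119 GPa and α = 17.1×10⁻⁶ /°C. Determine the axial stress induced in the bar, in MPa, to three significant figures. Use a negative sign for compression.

Free thermal expansion αLΔT = 17.1e-6 · 1380 · 22 = 0.5192 mm.
The walls impose strain ε = −(0.5192)/1380 = -3.7620e-04; σ = Eε = 119000 · -3.7620e-04 = -44.77 MPa.

-44.8 MPa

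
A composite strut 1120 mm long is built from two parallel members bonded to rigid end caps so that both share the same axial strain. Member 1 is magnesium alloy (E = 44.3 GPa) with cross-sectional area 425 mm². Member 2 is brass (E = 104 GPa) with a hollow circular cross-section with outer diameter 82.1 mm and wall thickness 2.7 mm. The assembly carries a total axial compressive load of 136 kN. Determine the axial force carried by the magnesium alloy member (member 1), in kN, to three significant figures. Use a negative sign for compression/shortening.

A_2 = 673.5 mm².
Equal strain + equilibrium ⇒ each member carries load in proportion to AE: A₁E₁ = 18830000 N, A₂E₂ = 70040000 N, ΣAE = 88870000 N.
F₁ = P·A₁E₁/ΣAE = -136000·18830000/88870000 = -28810 N.

-28.8 kN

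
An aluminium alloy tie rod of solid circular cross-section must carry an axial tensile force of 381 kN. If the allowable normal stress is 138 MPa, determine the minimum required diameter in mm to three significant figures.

59.3 mm

Required area A ≥ P/σ_allow = 381000/138 = 2761 mm².
For a solid circular section, d ≥ √(4A/π) = 59.29 mm.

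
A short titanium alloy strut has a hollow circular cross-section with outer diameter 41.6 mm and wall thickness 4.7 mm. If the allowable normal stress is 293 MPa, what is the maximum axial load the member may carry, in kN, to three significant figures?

160 kN

A = 544.8 mm².
P_max = σ_allow · A = 293 · 544.8 = 159600 N = 159.6 kN.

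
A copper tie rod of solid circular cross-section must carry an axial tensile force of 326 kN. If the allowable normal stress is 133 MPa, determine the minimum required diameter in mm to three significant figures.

55.9 mm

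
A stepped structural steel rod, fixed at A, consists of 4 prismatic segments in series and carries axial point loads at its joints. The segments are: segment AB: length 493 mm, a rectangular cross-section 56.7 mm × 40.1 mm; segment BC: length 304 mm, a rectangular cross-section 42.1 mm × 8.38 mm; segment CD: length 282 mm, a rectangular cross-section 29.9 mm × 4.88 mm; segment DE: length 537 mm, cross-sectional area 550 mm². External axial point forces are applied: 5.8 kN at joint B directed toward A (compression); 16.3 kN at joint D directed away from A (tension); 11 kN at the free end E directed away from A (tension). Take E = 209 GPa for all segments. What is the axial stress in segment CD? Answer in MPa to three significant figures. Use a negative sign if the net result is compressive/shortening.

187 MPa

Internal axial forces (sectioning from the free end, tension +): N_DE = 11 kN, N_CD = 27.3 kN, N_BC = 27.3 kN, N_AB = 21.5 kN.
A_CD = 145.9 mm².
σ_CD = N_CD/A_CD = 27300/145.9 = 187.1 MPa.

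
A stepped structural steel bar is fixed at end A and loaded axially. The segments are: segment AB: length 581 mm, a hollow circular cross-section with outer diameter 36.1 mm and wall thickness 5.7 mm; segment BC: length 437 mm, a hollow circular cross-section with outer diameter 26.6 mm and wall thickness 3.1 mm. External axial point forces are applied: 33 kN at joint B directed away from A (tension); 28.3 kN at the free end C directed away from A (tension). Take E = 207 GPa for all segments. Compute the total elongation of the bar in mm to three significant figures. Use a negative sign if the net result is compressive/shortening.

0.577 mm

Internal axial forces (sectioning from the free end, tension +): N_BC = 28.3 kN, N_AB = 61.3 kN.
A_AB = 544.4 mm².
A_BC = 228.9 mm².
δ_AB = 61300·581/(544.4·207000) = 0.3161 mm
δ_BC = 28300·437/(228.9·207000) = 0.261 mm
δ = Σδ_i = 0.5771 mm.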